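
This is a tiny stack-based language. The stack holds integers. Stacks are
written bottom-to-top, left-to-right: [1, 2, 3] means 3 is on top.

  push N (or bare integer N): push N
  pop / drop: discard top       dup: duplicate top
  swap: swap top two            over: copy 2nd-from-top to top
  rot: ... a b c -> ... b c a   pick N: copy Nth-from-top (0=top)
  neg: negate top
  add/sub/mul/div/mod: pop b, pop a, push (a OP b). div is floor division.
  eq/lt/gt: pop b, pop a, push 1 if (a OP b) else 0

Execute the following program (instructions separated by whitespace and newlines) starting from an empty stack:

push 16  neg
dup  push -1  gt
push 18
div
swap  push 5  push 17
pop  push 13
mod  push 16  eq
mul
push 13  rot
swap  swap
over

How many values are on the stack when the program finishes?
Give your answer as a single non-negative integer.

Answer: 4

Derivation:
After 'push 16': stack = [16] (depth 1)
After 'neg': stack = [-16] (depth 1)
After 'dup': stack = [-16, -16] (depth 2)
After 'push -1': stack = [-16, -16, -1] (depth 3)
After 'gt': stack = [-16, 0] (depth 2)
After 'push 18': stack = [-16, 0, 18] (depth 3)
After 'div': stack = [-16, 0] (depth 2)
After 'swap': stack = [0, -16] (depth 2)
After 'push 5': stack = [0, -16, 5] (depth 3)
After 'push 17': stack = [0, -16, 5, 17] (depth 4)
  ...
After 'push 13': stack = [0, -16, 5, 13] (depth 4)
After 'mod': stack = [0, -16, 5] (depth 3)
After 'push 16': stack = [0, -16, 5, 16] (depth 4)
After 'eq': stack = [0, -16, 0] (depth 3)
After 'mul': stack = [0, 0] (depth 2)
After 'push 13': stack = [0, 0, 13] (depth 3)
After 'rot': stack = [0, 13, 0] (depth 3)
After 'swap': stack = [0, 0, 13] (depth 3)
After 'swap': stack = [0, 13, 0] (depth 3)
After 'over': stack = [0, 13, 0, 13] (depth 4)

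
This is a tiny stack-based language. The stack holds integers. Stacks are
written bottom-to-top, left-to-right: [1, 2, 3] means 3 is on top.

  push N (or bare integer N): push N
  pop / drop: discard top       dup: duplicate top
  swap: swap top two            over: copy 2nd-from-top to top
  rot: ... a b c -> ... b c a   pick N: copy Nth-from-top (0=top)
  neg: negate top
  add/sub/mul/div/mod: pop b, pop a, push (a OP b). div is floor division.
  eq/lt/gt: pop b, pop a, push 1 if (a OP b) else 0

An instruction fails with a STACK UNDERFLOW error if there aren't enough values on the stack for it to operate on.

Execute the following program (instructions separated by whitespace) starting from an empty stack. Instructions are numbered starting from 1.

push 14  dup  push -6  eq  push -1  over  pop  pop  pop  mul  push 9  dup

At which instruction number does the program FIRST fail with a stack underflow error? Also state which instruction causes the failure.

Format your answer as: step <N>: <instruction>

Step 1 ('push 14'): stack = [14], depth = 1
Step 2 ('dup'): stack = [14, 14], depth = 2
Step 3 ('push -6'): stack = [14, 14, -6], depth = 3
Step 4 ('eq'): stack = [14, 0], depth = 2
Step 5 ('push -1'): stack = [14, 0, -1], depth = 3
Step 6 ('over'): stack = [14, 0, -1, 0], depth = 4
Step 7 ('pop'): stack = [14, 0, -1], depth = 3
Step 8 ('pop'): stack = [14, 0], depth = 2
Step 9 ('pop'): stack = [14], depth = 1
Step 10 ('mul'): needs 2 value(s) but depth is 1 — STACK UNDERFLOW

Answer: step 10: mul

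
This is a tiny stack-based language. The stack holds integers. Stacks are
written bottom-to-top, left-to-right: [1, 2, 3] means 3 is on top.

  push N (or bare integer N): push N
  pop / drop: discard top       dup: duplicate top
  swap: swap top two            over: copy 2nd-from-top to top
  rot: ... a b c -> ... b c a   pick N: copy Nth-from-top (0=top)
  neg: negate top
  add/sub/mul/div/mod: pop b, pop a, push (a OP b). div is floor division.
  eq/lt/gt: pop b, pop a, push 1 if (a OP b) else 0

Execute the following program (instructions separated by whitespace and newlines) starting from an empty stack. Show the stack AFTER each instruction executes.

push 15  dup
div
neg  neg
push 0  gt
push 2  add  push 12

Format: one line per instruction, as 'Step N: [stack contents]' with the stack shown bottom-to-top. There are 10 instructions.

Step 1: [15]
Step 2: [15, 15]
Step 3: [1]
Step 4: [-1]
Step 5: [1]
Step 6: [1, 0]
Step 7: [1]
Step 8: [1, 2]
Step 9: [3]
Step 10: [3, 12]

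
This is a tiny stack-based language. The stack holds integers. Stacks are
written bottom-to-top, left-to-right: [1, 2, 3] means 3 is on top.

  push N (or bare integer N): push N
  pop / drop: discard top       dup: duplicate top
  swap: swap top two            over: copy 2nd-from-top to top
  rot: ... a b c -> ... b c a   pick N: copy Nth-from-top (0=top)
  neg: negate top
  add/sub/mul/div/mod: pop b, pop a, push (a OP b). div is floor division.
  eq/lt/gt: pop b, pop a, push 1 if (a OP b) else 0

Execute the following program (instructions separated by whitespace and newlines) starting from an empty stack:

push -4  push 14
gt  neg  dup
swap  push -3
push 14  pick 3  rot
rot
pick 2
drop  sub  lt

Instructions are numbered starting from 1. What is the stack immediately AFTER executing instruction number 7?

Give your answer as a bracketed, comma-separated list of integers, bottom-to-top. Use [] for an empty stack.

Answer: [0, 0, -3]

Derivation:
Step 1 ('push -4'): [-4]
Step 2 ('push 14'): [-4, 14]
Step 3 ('gt'): [0]
Step 4 ('neg'): [0]
Step 5 ('dup'): [0, 0]
Step 6 ('swap'): [0, 0]
Step 7 ('push -3'): [0, 0, -3]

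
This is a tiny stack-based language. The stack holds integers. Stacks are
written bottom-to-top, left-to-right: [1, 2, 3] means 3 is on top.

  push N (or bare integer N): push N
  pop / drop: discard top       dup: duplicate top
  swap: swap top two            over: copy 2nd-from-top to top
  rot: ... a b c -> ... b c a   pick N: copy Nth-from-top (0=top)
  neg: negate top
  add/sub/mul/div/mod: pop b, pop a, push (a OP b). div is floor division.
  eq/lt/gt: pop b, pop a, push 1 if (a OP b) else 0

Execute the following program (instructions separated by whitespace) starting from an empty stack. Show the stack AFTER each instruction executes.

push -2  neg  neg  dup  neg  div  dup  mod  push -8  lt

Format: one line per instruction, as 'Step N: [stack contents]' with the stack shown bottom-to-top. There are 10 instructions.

Step 1: [-2]
Step 2: [2]
Step 3: [-2]
Step 4: [-2, -2]
Step 5: [-2, 2]
Step 6: [-1]
Step 7: [-1, -1]
Step 8: [0]
Step 9: [0, -8]
Step 10: [0]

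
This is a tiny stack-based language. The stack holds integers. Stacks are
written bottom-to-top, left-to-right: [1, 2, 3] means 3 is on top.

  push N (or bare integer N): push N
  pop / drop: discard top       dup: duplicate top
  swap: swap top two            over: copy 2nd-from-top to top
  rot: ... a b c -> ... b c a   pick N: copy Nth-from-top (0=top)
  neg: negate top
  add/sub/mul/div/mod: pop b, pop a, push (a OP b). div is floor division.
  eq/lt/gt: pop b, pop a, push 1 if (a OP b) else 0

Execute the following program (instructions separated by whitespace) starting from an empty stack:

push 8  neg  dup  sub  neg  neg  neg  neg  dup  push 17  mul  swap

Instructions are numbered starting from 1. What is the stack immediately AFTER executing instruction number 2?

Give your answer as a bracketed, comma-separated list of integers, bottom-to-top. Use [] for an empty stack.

Answer: [-8]

Derivation:
Step 1 ('push 8'): [8]
Step 2 ('neg'): [-8]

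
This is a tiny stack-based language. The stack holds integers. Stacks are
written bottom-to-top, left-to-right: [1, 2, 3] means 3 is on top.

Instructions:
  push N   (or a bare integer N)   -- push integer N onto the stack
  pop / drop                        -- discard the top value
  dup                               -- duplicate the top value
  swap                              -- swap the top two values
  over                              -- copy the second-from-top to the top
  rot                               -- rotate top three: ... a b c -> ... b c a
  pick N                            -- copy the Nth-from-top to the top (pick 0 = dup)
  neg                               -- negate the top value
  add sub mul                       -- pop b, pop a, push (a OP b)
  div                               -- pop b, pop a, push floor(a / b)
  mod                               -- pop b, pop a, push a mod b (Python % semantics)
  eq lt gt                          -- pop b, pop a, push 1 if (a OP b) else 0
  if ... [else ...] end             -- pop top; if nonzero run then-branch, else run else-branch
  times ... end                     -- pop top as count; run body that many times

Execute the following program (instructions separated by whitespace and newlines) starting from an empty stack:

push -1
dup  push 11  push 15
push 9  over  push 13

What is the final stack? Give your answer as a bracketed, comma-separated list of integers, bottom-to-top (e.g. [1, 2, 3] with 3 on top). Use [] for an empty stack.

Answer: [-1, -1, 11, 15, 9, 15, 13]

Derivation:
After 'push -1': [-1]
After 'dup': [-1, -1]
After 'push 11': [-1, -1, 11]
After 'push 15': [-1, -1, 11, 15]
After 'push 9': [-1, -1, 11, 15, 9]
After 'over': [-1, -1, 11, 15, 9, 15]
After 'push 13': [-1, -1, 11, 15, 9, 15, 13]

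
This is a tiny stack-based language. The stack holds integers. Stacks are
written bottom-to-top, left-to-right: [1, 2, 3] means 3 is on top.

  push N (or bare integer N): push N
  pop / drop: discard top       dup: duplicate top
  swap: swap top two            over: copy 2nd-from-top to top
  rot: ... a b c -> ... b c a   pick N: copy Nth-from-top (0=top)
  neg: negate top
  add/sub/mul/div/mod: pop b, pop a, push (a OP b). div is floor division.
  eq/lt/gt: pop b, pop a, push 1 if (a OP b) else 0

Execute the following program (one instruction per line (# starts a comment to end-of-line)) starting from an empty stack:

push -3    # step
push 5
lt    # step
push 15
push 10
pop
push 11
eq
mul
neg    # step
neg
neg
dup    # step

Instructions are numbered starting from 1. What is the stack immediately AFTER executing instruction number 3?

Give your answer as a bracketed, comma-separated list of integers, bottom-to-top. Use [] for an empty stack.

Step 1 ('push -3'): [-3]
Step 2 ('push 5'): [-3, 5]
Step 3 ('lt'): [1]

Answer: [1]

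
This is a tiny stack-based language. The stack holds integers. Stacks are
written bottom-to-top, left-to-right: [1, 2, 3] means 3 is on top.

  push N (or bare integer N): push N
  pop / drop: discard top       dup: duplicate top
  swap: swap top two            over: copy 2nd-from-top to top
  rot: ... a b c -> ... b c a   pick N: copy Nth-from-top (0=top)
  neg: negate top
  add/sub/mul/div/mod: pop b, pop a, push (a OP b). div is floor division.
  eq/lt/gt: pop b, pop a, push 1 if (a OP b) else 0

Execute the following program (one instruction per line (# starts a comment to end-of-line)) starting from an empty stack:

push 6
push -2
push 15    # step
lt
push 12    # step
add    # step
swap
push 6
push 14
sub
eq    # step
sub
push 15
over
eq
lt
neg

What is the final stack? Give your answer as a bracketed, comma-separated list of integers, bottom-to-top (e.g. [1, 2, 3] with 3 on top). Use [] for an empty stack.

After 'push 6': [6]
After 'push -2': [6, -2]
After 'push 15': [6, -2, 15]
After 'lt': [6, 1]
After 'push 12': [6, 1, 12]
After 'add': [6, 13]
After 'swap': [13, 6]
After 'push 6': [13, 6, 6]
After 'push 14': [13, 6, 6, 14]
After 'sub': [13, 6, -8]
After 'eq': [13, 0]
After 'sub': [13]
After 'push 15': [13, 15]
After 'over': [13, 15, 13]
After 'eq': [13, 0]
After 'lt': [0]
After 'neg': [0]

Answer: [0]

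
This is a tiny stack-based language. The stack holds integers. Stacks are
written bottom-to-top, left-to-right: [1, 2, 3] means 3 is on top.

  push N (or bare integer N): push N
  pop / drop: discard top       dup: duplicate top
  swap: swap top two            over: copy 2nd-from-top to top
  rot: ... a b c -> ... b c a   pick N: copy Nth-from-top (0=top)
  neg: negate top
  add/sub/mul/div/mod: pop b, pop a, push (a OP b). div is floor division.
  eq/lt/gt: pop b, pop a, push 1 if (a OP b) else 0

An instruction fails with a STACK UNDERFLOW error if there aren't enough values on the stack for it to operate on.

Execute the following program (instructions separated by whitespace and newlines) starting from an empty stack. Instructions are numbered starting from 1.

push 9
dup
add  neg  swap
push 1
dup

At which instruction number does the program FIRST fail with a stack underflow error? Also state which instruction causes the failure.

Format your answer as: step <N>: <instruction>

Answer: step 5: swap

Derivation:
Step 1 ('push 9'): stack = [9], depth = 1
Step 2 ('dup'): stack = [9, 9], depth = 2
Step 3 ('add'): stack = [18], depth = 1
Step 4 ('neg'): stack = [-18], depth = 1
Step 5 ('swap'): needs 2 value(s) but depth is 1 — STACK UNDERFLOW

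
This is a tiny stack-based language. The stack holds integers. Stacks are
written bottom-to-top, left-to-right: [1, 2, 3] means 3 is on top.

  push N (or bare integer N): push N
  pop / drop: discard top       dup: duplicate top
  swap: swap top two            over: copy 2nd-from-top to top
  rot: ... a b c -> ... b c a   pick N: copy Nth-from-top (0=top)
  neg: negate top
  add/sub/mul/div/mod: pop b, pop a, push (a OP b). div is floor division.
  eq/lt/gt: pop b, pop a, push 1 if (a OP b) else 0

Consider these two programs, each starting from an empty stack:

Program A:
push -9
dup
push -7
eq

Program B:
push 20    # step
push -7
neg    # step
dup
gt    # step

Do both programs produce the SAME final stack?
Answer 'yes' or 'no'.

Program A trace:
  After 'push -9': [-9]
  After 'dup': [-9, -9]
  After 'push -7': [-9, -9, -7]
  After 'eq': [-9, 0]
Program A final stack: [-9, 0]

Program B trace:
  After 'push 20': [20]
  After 'push -7': [20, -7]
  After 'neg': [20, 7]
  After 'dup': [20, 7, 7]
  After 'gt': [20, 0]
Program B final stack: [20, 0]
Same: no

Answer: no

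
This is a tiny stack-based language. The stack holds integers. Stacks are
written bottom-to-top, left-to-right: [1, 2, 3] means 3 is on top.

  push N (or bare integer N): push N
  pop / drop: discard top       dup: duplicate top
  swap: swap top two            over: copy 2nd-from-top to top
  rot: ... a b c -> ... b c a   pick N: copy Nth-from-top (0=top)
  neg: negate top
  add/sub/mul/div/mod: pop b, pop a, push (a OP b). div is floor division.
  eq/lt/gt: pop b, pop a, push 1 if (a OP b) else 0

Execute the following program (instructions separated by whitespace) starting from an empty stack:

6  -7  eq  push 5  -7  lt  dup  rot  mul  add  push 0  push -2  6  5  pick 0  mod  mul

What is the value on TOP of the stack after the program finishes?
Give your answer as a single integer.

Answer: 0

Derivation:
After 'push 6': [6]
After 'push -7': [6, -7]
After 'eq': [0]
After 'push 5': [0, 5]
After 'push -7': [0, 5, -7]
After 'lt': [0, 0]
After 'dup': [0, 0, 0]
After 'rot': [0, 0, 0]
After 'mul': [0, 0]
After 'add': [0]
After 'push 0': [0, 0]
After 'push -2': [0, 0, -2]
After 'push 6': [0, 0, -2, 6]
After 'push 5': [0, 0, -2, 6, 5]
After 'pick 0': [0, 0, -2, 6, 5, 5]
After 'mod': [0, 0, -2, 6, 0]
After 'mul': [0, 0, -2, 0]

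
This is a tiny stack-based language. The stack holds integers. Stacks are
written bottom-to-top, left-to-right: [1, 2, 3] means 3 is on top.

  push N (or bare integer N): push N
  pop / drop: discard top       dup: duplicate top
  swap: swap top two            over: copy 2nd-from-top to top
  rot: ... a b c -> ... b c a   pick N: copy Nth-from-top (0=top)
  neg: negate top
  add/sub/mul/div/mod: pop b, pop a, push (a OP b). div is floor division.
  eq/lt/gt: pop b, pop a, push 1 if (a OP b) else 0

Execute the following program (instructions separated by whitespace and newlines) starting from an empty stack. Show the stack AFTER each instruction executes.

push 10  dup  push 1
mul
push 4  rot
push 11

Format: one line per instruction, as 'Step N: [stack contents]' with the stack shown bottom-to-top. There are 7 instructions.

Step 1: [10]
Step 2: [10, 10]
Step 3: [10, 10, 1]
Step 4: [10, 10]
Step 5: [10, 10, 4]
Step 6: [10, 4, 10]
Step 7: [10, 4, 10, 11]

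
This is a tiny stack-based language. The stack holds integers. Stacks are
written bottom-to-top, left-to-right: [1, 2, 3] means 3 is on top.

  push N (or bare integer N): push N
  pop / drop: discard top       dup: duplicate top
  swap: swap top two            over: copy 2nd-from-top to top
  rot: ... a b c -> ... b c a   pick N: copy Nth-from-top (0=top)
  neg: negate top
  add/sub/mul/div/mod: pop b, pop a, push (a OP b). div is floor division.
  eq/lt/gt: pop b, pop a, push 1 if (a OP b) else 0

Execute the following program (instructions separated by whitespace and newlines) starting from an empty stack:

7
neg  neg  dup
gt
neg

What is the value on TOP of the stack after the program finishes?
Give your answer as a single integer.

Answer: 0

Derivation:
After 'push 7': [7]
After 'neg': [-7]
After 'neg': [7]
After 'dup': [7, 7]
After 'gt': [0]
After 'neg': [0]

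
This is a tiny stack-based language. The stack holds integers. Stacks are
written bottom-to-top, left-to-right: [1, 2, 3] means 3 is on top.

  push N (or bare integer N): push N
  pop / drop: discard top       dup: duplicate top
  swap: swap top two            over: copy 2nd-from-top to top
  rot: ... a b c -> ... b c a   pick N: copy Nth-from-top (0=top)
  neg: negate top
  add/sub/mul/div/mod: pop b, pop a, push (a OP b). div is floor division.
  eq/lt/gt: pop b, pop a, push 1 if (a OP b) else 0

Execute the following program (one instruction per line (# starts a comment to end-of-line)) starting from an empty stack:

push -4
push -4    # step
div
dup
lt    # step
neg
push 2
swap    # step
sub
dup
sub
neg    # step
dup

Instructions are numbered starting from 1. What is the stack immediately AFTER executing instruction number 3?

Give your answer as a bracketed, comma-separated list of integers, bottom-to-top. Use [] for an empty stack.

Step 1 ('push -4'): [-4]
Step 2 ('push -4'): [-4, -4]
Step 3 ('div'): [1]

Answer: [1]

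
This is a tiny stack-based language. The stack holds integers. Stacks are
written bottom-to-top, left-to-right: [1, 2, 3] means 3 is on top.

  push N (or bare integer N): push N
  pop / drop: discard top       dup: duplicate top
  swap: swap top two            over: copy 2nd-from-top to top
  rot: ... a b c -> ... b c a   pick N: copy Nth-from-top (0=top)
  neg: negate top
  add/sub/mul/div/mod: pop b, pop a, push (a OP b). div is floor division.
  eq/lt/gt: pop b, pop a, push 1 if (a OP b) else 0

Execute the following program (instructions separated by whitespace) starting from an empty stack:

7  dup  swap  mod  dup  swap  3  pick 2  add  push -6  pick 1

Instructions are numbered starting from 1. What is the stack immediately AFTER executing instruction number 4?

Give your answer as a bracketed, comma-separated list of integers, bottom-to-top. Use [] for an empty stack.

Answer: [0]

Derivation:
Step 1 ('7'): [7]
Step 2 ('dup'): [7, 7]
Step 3 ('swap'): [7, 7]
Step 4 ('mod'): [0]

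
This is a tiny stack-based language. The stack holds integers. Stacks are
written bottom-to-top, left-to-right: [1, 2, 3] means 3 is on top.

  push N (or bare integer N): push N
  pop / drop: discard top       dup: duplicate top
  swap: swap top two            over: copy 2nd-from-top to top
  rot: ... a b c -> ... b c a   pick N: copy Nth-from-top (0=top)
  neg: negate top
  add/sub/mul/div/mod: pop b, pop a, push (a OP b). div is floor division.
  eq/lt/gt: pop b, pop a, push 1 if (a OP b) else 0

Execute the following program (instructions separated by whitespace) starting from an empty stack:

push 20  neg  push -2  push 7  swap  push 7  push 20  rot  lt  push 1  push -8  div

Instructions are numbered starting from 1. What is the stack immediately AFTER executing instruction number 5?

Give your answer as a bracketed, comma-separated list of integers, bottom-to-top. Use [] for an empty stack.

Answer: [-20, 7, -2]

Derivation:
Step 1 ('push 20'): [20]
Step 2 ('neg'): [-20]
Step 3 ('push -2'): [-20, -2]
Step 4 ('push 7'): [-20, -2, 7]
Step 5 ('swap'): [-20, 7, -2]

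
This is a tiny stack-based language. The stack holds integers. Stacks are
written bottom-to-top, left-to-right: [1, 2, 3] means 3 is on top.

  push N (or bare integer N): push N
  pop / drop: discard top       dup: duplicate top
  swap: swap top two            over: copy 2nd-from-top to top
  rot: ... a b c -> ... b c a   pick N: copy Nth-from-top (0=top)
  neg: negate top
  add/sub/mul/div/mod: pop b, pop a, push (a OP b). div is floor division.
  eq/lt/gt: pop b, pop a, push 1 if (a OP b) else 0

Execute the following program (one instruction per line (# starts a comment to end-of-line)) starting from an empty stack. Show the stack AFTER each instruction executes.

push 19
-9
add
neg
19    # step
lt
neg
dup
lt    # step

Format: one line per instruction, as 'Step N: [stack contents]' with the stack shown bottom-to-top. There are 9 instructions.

Step 1: [19]
Step 2: [19, -9]
Step 3: [10]
Step 4: [-10]
Step 5: [-10, 19]
Step 6: [1]
Step 7: [-1]
Step 8: [-1, -1]
Step 9: [0]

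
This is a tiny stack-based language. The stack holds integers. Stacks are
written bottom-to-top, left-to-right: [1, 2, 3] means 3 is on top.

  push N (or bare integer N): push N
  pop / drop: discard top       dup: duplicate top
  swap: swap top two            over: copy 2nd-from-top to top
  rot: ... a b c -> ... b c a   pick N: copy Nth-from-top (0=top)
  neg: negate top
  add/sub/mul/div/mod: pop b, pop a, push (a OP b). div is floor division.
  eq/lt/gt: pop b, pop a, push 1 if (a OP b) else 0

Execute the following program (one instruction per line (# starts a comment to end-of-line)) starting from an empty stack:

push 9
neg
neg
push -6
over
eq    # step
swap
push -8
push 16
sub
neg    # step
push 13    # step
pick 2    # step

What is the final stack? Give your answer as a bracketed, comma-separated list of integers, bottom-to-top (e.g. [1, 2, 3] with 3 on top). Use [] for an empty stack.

After 'push 9': [9]
After 'neg': [-9]
After 'neg': [9]
After 'push -6': [9, -6]
After 'over': [9, -6, 9]
After 'eq': [9, 0]
After 'swap': [0, 9]
After 'push -8': [0, 9, -8]
After 'push 16': [0, 9, -8, 16]
After 'sub': [0, 9, -24]
After 'neg': [0, 9, 24]
After 'push 13': [0, 9, 24, 13]
After 'pick 2': [0, 9, 24, 13, 9]

Answer: [0, 9, 24, 13, 9]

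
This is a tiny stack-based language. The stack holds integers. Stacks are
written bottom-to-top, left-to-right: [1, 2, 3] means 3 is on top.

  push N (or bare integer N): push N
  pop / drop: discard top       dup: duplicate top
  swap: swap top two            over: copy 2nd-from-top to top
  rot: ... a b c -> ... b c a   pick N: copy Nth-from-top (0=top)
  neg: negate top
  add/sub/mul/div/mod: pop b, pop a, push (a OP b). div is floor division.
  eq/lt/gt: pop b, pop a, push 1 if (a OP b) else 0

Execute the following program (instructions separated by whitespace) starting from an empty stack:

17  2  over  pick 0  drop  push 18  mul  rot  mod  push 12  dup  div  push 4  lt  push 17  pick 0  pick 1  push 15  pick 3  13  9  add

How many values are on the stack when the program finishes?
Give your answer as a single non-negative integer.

After 'push 17': stack = [17] (depth 1)
After 'push 2': stack = [17, 2] (depth 2)
After 'over': stack = [17, 2, 17] (depth 3)
After 'pick 0': stack = [17, 2, 17, 17] (depth 4)
After 'drop': stack = [17, 2, 17] (depth 3)
After 'push 18': stack = [17, 2, 17, 18] (depth 4)
After 'mul': stack = [17, 2, 306] (depth 3)
After 'rot': stack = [2, 306, 17] (depth 3)
After 'mod': stack = [2, 0] (depth 2)
After 'push 12': stack = [2, 0, 12] (depth 3)
  ...
After 'push 4': stack = [2, 0, 1, 4] (depth 4)
After 'lt': stack = [2, 0, 1] (depth 3)
After 'push 17': stack = [2, 0, 1, 17] (depth 4)
After 'pick 0': stack = [2, 0, 1, 17, 17] (depth 5)
After 'pick 1': stack = [2, 0, 1, 17, 17, 17] (depth 6)
After 'push 15': stack = [2, 0, 1, 17, 17, 17, 15] (depth 7)
After 'pick 3': stack = [2, 0, 1, 17, 17, 17, 15, 17] (depth 8)
After 'push 13': stack = [2, 0, 1, 17, 17, 17, 15, 17, 13] (depth 9)
After 'push 9': stack = [2, 0, 1, 17, 17, 17, 15, 17, 13, 9] (depth 10)
After 'add': stack = [2, 0, 1, 17, 17, 17, 15, 17, 22] (depth 9)

Answer: 9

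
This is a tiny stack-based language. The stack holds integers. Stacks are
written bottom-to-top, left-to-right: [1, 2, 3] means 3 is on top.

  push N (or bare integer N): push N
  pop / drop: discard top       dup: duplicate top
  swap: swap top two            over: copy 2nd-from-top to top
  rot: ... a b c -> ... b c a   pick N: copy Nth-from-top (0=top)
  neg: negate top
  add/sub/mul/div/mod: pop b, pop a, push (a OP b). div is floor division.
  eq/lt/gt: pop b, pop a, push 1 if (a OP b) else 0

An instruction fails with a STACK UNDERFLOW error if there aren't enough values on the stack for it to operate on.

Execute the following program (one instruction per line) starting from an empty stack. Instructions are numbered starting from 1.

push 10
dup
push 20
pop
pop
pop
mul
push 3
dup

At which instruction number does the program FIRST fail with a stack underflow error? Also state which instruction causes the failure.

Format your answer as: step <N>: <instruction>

Step 1 ('push 10'): stack = [10], depth = 1
Step 2 ('dup'): stack = [10, 10], depth = 2
Step 3 ('push 20'): stack = [10, 10, 20], depth = 3
Step 4 ('pop'): stack = [10, 10], depth = 2
Step 5 ('pop'): stack = [10], depth = 1
Step 6 ('pop'): stack = [], depth = 0
Step 7 ('mul'): needs 2 value(s) but depth is 0 — STACK UNDERFLOW

Answer: step 7: mul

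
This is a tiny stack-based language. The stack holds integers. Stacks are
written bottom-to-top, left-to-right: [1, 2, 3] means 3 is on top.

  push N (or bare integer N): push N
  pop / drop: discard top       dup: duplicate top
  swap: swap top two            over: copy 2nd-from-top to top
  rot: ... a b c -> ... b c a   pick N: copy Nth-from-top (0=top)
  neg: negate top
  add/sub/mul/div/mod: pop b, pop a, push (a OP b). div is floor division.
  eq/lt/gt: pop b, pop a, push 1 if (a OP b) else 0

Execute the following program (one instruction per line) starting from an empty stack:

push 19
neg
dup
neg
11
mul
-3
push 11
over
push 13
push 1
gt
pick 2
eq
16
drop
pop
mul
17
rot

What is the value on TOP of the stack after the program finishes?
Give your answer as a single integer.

Answer: -3

Derivation:
After 'push 19': [19]
After 'neg': [-19]
After 'dup': [-19, -19]
After 'neg': [-19, 19]
After 'push 11': [-19, 19, 11]
After 'mul': [-19, 209]
After 'push -3': [-19, 209, -3]
After 'push 11': [-19, 209, -3, 11]
After 'over': [-19, 209, -3, 11, -3]
After 'push 13': [-19, 209, -3, 11, -3, 13]
After 'push 1': [-19, 209, -3, 11, -3, 13, 1]
After 'gt': [-19, 209, -3, 11, -3, 1]
After 'pick 2': [-19, 209, -3, 11, -3, 1, 11]
After 'eq': [-19, 209, -3, 11, -3, 0]
After 'push 16': [-19, 209, -3, 11, -3, 0, 16]
After 'drop': [-19, 209, -3, 11, -3, 0]
After 'pop': [-19, 209, -3, 11, -3]
After 'mul': [-19, 209, -3, -33]
After 'push 17': [-19, 209, -3, -33, 17]
After 'rot': [-19, 209, -33, 17, -3]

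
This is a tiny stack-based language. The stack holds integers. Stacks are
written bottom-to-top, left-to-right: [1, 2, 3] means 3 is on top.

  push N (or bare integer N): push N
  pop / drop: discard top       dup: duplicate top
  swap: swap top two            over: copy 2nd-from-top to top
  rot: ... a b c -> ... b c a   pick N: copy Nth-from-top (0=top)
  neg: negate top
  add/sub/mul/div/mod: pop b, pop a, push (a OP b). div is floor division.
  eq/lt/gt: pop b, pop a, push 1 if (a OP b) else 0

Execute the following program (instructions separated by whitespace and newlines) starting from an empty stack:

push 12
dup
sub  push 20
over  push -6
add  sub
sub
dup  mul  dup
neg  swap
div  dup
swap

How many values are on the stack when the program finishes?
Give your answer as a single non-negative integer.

Answer: 2

Derivation:
After 'push 12': stack = [12] (depth 1)
After 'dup': stack = [12, 12] (depth 2)
After 'sub': stack = [0] (depth 1)
After 'push 20': stack = [0, 20] (depth 2)
After 'over': stack = [0, 20, 0] (depth 3)
After 'push -6': stack = [0, 20, 0, -6] (depth 4)
After 'add': stack = [0, 20, -6] (depth 3)
After 'sub': stack = [0, 26] (depth 2)
After 'sub': stack = [-26] (depth 1)
After 'dup': stack = [-26, -26] (depth 2)
After 'mul': stack = [676] (depth 1)
After 'dup': stack = [676, 676] (depth 2)
After 'neg': stack = [676, -676] (depth 2)
After 'swap': stack = [-676, 676] (depth 2)
After 'div': stack = [-1] (depth 1)
After 'dup': stack = [-1, -1] (depth 2)
After 'swap': stack = [-1, -1] (depth 2)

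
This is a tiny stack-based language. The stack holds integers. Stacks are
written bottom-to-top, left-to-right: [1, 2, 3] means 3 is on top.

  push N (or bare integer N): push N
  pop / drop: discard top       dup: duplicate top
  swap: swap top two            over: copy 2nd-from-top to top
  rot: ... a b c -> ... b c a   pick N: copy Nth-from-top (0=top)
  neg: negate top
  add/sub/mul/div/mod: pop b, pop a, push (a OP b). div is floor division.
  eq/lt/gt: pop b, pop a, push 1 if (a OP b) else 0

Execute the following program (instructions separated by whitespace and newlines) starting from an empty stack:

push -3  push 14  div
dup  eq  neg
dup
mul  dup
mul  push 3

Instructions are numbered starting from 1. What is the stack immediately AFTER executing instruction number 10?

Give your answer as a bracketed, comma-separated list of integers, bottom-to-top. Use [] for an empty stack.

Answer: [1]

Derivation:
Step 1 ('push -3'): [-3]
Step 2 ('push 14'): [-3, 14]
Step 3 ('div'): [-1]
Step 4 ('dup'): [-1, -1]
Step 5 ('eq'): [1]
Step 6 ('neg'): [-1]
Step 7 ('dup'): [-1, -1]
Step 8 ('mul'): [1]
Step 9 ('dup'): [1, 1]
Step 10 ('mul'): [1]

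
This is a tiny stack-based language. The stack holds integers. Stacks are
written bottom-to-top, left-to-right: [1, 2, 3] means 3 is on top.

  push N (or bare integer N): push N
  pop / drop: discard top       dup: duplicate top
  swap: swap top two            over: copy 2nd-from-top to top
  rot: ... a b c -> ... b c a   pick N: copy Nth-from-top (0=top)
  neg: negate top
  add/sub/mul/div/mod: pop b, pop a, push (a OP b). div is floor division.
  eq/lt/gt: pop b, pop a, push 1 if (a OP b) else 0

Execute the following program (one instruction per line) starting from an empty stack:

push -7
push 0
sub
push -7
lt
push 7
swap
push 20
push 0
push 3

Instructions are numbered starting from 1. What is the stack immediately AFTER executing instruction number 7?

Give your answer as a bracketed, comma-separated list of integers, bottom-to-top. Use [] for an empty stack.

Step 1 ('push -7'): [-7]
Step 2 ('push 0'): [-7, 0]
Step 3 ('sub'): [-7]
Step 4 ('push -7'): [-7, -7]
Step 5 ('lt'): [0]
Step 6 ('push 7'): [0, 7]
Step 7 ('swap'): [7, 0]

Answer: [7, 0]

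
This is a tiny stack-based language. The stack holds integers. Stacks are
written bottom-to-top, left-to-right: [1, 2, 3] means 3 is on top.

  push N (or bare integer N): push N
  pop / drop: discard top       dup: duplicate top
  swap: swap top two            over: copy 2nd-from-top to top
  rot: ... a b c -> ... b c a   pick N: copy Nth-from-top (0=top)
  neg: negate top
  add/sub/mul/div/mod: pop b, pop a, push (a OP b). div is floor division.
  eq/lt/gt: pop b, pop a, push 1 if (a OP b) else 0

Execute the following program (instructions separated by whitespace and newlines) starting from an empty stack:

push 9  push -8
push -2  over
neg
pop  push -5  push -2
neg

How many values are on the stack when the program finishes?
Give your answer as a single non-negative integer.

Answer: 5

Derivation:
After 'push 9': stack = [9] (depth 1)
After 'push -8': stack = [9, -8] (depth 2)
After 'push -2': stack = [9, -8, -2] (depth 3)
After 'over': stack = [9, -8, -2, -8] (depth 4)
After 'neg': stack = [9, -8, -2, 8] (depth 4)
After 'pop': stack = [9, -8, -2] (depth 3)
After 'push -5': stack = [9, -8, -2, -5] (depth 4)
After 'push -2': stack = [9, -8, -2, -5, -2] (depth 5)
After 'neg': stack = [9, -8, -2, -5, 2] (depth 5)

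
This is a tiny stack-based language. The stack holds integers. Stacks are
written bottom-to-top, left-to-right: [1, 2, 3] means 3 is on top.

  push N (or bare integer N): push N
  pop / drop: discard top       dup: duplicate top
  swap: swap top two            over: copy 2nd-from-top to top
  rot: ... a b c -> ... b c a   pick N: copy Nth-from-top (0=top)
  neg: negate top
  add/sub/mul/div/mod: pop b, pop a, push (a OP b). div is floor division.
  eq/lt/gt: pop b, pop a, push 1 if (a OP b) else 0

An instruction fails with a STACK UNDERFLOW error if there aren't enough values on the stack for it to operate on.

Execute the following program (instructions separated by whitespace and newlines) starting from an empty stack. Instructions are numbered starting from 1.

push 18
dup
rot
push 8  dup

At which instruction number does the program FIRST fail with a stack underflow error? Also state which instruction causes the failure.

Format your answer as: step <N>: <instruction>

Answer: step 3: rot

Derivation:
Step 1 ('push 18'): stack = [18], depth = 1
Step 2 ('dup'): stack = [18, 18], depth = 2
Step 3 ('rot'): needs 3 value(s) but depth is 2 — STACK UNDERFLOW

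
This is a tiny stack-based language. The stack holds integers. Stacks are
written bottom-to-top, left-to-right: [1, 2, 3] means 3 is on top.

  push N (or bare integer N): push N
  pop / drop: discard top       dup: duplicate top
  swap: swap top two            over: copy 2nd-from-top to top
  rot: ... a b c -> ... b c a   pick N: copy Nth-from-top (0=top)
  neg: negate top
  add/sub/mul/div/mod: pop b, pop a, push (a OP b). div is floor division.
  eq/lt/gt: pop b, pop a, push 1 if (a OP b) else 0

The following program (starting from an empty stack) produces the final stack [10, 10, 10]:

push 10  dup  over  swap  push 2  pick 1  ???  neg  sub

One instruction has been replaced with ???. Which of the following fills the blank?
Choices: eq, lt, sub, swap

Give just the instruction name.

Stack before ???: [10, 10, 10, 2, 10]
Stack after ???:  [10, 10, 10, 0]
Checking each choice:
  eq: MATCH
  lt: produces [10, 10, 11]
  sub: produces [10, 10, 2]
  swap: produces [10, 10, 10, 12]


Answer: eq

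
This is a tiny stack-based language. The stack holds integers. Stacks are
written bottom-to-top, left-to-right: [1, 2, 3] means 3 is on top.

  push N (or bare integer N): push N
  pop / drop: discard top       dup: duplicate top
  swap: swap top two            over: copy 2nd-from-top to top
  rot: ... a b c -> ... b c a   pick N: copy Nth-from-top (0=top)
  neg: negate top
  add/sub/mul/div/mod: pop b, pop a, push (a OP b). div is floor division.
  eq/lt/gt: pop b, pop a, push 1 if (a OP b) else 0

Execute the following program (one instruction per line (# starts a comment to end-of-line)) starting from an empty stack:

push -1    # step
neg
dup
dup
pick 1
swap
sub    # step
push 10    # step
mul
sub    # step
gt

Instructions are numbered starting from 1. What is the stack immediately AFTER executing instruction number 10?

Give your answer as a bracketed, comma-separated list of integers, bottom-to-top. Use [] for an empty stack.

Step 1 ('push -1'): [-1]
Step 2 ('neg'): [1]
Step 3 ('dup'): [1, 1]
Step 4 ('dup'): [1, 1, 1]
Step 5 ('pick 1'): [1, 1, 1, 1]
Step 6 ('swap'): [1, 1, 1, 1]
Step 7 ('sub'): [1, 1, 0]
Step 8 ('push 10'): [1, 1, 0, 10]
Step 9 ('mul'): [1, 1, 0]
Step 10 ('sub'): [1, 1]

Answer: [1, 1]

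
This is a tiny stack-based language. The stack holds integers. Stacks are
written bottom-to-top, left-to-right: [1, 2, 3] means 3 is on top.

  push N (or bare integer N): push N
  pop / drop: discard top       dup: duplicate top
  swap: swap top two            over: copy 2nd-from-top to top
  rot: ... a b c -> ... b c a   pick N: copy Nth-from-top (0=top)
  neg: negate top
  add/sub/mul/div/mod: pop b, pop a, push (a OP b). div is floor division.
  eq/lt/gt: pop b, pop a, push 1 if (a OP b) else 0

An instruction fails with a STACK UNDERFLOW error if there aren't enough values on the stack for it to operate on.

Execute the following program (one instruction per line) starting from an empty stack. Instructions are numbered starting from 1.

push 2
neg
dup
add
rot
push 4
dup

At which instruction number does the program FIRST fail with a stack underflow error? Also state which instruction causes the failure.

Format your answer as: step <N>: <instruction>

Answer: step 5: rot

Derivation:
Step 1 ('push 2'): stack = [2], depth = 1
Step 2 ('neg'): stack = [-2], depth = 1
Step 3 ('dup'): stack = [-2, -2], depth = 2
Step 4 ('add'): stack = [-4], depth = 1
Step 5 ('rot'): needs 3 value(s) but depth is 1 — STACK UNDERFLOW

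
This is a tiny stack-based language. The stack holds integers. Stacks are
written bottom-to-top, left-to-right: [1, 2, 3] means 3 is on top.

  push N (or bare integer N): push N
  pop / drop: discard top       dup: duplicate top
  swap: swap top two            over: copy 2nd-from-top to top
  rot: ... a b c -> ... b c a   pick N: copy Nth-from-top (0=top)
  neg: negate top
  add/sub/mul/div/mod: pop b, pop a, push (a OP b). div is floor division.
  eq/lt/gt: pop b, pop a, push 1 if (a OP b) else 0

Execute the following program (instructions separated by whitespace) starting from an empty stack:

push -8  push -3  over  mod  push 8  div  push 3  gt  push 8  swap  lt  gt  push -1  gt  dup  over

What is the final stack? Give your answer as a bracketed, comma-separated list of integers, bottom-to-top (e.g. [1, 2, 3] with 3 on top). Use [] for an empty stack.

Answer: [1, 1, 1]

Derivation:
After 'push -8': [-8]
After 'push -3': [-8, -3]
After 'over': [-8, -3, -8]
After 'mod': [-8, -3]
After 'push 8': [-8, -3, 8]
After 'div': [-8, -1]
After 'push 3': [-8, -1, 3]
After 'gt': [-8, 0]
After 'push 8': [-8, 0, 8]
After 'swap': [-8, 8, 0]
After 'lt': [-8, 0]
After 'gt': [0]
After 'push -1': [0, -1]
After 'gt': [1]
After 'dup': [1, 1]
After 'over': [1, 1, 1]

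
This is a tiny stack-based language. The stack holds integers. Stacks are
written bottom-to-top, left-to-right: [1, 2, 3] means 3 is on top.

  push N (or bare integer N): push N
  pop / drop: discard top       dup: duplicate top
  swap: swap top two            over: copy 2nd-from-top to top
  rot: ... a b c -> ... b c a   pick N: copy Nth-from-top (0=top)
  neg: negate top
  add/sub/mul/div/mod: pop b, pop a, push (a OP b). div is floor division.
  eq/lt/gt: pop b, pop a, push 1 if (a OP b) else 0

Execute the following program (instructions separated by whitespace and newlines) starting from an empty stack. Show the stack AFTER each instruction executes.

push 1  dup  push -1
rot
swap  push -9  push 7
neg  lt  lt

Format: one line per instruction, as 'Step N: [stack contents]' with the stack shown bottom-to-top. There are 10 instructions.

Step 1: [1]
Step 2: [1, 1]
Step 3: [1, 1, -1]
Step 4: [1, -1, 1]
Step 5: [1, 1, -1]
Step 6: [1, 1, -1, -9]
Step 7: [1, 1, -1, -9, 7]
Step 8: [1, 1, -1, -9, -7]
Step 9: [1, 1, -1, 1]
Step 10: [1, 1, 1]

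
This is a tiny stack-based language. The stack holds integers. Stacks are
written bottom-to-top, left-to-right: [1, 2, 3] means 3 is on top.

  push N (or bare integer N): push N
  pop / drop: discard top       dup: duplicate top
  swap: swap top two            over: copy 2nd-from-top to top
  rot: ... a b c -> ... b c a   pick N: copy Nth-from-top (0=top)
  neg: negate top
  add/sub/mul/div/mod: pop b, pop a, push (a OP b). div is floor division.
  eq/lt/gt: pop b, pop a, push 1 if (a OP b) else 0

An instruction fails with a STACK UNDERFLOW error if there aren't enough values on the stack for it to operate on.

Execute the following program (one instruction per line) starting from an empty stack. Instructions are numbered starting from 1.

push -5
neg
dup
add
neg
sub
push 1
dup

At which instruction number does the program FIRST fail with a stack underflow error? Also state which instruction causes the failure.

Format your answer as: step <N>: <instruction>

Answer: step 6: sub

Derivation:
Step 1 ('push -5'): stack = [-5], depth = 1
Step 2 ('neg'): stack = [5], depth = 1
Step 3 ('dup'): stack = [5, 5], depth = 2
Step 4 ('add'): stack = [10], depth = 1
Step 5 ('neg'): stack = [-10], depth = 1
Step 6 ('sub'): needs 2 value(s) but depth is 1 — STACK UNDERFLOW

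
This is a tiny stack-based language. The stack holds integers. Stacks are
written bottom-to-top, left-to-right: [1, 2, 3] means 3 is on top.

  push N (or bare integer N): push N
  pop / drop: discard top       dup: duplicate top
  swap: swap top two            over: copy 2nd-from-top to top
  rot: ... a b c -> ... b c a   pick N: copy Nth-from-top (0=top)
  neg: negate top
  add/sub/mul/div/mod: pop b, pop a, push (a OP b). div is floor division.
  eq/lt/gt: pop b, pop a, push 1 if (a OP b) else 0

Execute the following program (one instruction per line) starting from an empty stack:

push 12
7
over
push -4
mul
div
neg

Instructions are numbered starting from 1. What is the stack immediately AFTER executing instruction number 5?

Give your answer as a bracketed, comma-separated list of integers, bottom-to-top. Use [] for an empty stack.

Answer: [12, 7, -48]

Derivation:
Step 1 ('push 12'): [12]
Step 2 ('7'): [12, 7]
Step 3 ('over'): [12, 7, 12]
Step 4 ('push -4'): [12, 7, 12, -4]
Step 5 ('mul'): [12, 7, -48]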